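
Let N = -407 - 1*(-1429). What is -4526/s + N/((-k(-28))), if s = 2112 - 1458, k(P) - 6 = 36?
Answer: -10220/327 ≈ -31.254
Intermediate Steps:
k(P) = 42 (k(P) = 6 + 36 = 42)
N = 1022 (N = -407 + 1429 = 1022)
s = 654
-4526/s + N/((-k(-28))) = -4526/654 + 1022/((-1*42)) = -4526*1/654 + 1022/(-42) = -2263/327 + 1022*(-1/42) = -2263/327 - 73/3 = -10220/327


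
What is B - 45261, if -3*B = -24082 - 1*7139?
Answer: -34854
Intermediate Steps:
B = 10407 (B = -(-24082 - 1*7139)/3 = -(-24082 - 7139)/3 = -⅓*(-31221) = 10407)
B - 45261 = 10407 - 45261 = -34854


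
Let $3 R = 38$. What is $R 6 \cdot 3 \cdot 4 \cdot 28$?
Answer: $25536$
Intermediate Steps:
$R = \frac{38}{3}$ ($R = \frac{1}{3} \cdot 38 = \frac{38}{3} \approx 12.667$)
$R 6 \cdot 3 \cdot 4 \cdot 28 = \frac{38 \cdot 6 \cdot 3 \cdot 4}{3} \cdot 28 = \frac{38 \cdot 18 \cdot 4}{3} \cdot 28 = \frac{38}{3} \cdot 72 \cdot 28 = 912 \cdot 28 = 25536$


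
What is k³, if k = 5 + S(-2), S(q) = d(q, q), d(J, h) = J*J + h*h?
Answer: 2197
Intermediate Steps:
d(J, h) = J² + h²
S(q) = 2*q² (S(q) = q² + q² = 2*q²)
k = 13 (k = 5 + 2*(-2)² = 5 + 2*4 = 5 + 8 = 13)
k³ = 13³ = 2197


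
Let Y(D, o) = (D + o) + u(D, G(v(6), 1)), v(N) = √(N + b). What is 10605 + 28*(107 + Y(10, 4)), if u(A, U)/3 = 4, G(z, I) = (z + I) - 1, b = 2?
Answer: 14329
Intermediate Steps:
v(N) = √(2 + N) (v(N) = √(N + 2) = √(2 + N))
G(z, I) = -1 + I + z (G(z, I) = (I + z) - 1 = -1 + I + z)
u(A, U) = 12 (u(A, U) = 3*4 = 12)
Y(D, o) = 12 + D + o (Y(D, o) = (D + o) + 12 = 12 + D + o)
10605 + 28*(107 + Y(10, 4)) = 10605 + 28*(107 + (12 + 10 + 4)) = 10605 + 28*(107 + 26) = 10605 + 28*133 = 10605 + 3724 = 14329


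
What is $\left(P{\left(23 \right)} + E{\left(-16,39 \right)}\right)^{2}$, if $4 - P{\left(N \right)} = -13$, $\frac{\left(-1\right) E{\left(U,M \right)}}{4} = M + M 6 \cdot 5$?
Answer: $23222761$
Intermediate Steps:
$E{\left(U,M \right)} = - 124 M$ ($E{\left(U,M \right)} = - 4 \left(M + M 6 \cdot 5\right) = - 4 \left(M + 6 M 5\right) = - 4 \left(M + 30 M\right) = - 4 \cdot 31 M = - 124 M$)
$P{\left(N \right)} = 17$ ($P{\left(N \right)} = 4 - -13 = 4 + 13 = 17$)
$\left(P{\left(23 \right)} + E{\left(-16,39 \right)}\right)^{2} = \left(17 - 4836\right)^{2} = \left(-4819\right)^{2} = 23222761$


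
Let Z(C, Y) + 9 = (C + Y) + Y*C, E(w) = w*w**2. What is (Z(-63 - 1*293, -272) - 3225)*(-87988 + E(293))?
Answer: 2330364543930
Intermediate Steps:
E(w) = w**3
Z(C, Y) = -9 + C + Y + C*Y (Z(C, Y) = -9 + ((C + Y) + Y*C) = -9 + ((C + Y) + C*Y) = -9 + (C + Y + C*Y) = -9 + C + Y + C*Y)
(Z(-63 - 1*293, -272) - 3225)*(-87988 + E(293)) = ((-9 + (-63 - 1*293) - 272 + (-63 - 1*293)*(-272)) - 3225)*(-87988 + 293**3) = ((-9 + (-63 - 293) - 272 + (-63 - 293)*(-272)) - 3225)*(-87988 + 25153757) = ((-9 - 356 - 272 - 356*(-272)) - 3225)*25065769 = ((-9 - 356 - 272 + 96832) - 3225)*25065769 = (96195 - 3225)*25065769 = 92970*25065769 = 2330364543930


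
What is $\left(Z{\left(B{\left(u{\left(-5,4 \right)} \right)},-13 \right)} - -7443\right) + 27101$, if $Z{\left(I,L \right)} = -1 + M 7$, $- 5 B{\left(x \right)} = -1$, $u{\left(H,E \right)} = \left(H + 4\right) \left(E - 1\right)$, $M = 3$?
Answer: $34564$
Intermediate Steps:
$u{\left(H,E \right)} = \left(-1 + E\right) \left(4 + H\right)$ ($u{\left(H,E \right)} = \left(4 + H\right) \left(-1 + E\right) = \left(-1 + E\right) \left(4 + H\right)$)
$B{\left(x \right)} = \frac{1}{5}$ ($B{\left(x \right)} = \left(- \frac{1}{5}\right) \left(-1\right) = \frac{1}{5}$)
$Z{\left(I,L \right)} = 20$ ($Z{\left(I,L \right)} = -1 + 3 \cdot 7 = -1 + 21 = 20$)
$\left(Z{\left(B{\left(u{\left(-5,4 \right)} \right)},-13 \right)} - -7443\right) + 27101 = \left(20 - -7443\right) + 27101 = \left(20 + \left(-4884 + 12327\right)\right) + 27101 = \left(20 + 7443\right) + 27101 = 7463 + 27101 = 34564$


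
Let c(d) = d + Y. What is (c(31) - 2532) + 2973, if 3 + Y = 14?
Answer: 483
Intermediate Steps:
Y = 11 (Y = -3 + 14 = 11)
c(d) = 11 + d (c(d) = d + 11 = 11 + d)
(c(31) - 2532) + 2973 = ((11 + 31) - 2532) + 2973 = (42 - 2532) + 2973 = -2490 + 2973 = 483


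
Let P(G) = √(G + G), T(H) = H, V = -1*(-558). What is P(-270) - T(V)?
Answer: -558 + 6*I*√15 ≈ -558.0 + 23.238*I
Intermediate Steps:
V = 558
P(G) = √2*√G (P(G) = √(2*G) = √2*√G)
P(-270) - T(V) = √2*√(-270) - 1*558 = √2*(3*I*√30) - 558 = 6*I*√15 - 558 = -558 + 6*I*√15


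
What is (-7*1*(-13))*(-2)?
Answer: -182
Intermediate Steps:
(-7*1*(-13))*(-2) = -7*(-13)*(-2) = 91*(-2) = -182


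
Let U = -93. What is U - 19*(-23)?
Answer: 344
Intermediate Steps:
U - 19*(-23) = -93 - 19*(-23) = -93 + 437 = 344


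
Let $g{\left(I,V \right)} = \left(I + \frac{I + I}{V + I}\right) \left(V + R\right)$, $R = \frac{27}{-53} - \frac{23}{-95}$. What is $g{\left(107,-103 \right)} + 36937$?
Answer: $\frac{205051319}{10070} \approx 20363.0$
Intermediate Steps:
$R = - \frac{1346}{5035}$ ($R = 27 \left(- \frac{1}{53}\right) - - \frac{23}{95} = - \frac{27}{53} + \frac{23}{95} = - \frac{1346}{5035} \approx -0.26733$)
$g{\left(I,V \right)} = \left(- \frac{1346}{5035} + V\right) \left(I + \frac{2 I}{I + V}\right)$ ($g{\left(I,V \right)} = \left(I + \frac{I + I}{V + I}\right) \left(V - \frac{1346}{5035}\right) = \left(I + \frac{2 I}{I + V}\right) \left(- \frac{1346}{5035} + V\right) = \left(- \frac{1346}{5035} + V\right) \left(I + \frac{2 I}{I + V}\right)$)
$g{\left(107,-103 \right)} + 36937 = \frac{1}{5035} \cdot 107 \frac{1}{107 - 103} \left(-2692 - 144022 + 5035 \left(-103\right)^{2} + 8724 \left(-103\right) + 5035 \cdot 107 \left(-103\right)\right) + 36937 = \frac{1}{5035} \cdot 107 \cdot \frac{1}{4} \left(-2692 - 144022 + 5035 \cdot 10609 - 898572 - 55490735\right) + 36937 = \frac{1}{5035} \cdot 107 \cdot \frac{1}{4} \left(-2692 - 144022 + 53416315 - 898572 - 55490735\right) + 36937 = \frac{1}{5035} \cdot 107 \cdot \frac{1}{4} \left(-3119706\right) + 36937 = - \frac{166904271}{10070} + 36937 = \frac{205051319}{10070}$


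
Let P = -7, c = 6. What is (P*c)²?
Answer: 1764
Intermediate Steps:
(P*c)² = (-7*6)² = (-42)² = 1764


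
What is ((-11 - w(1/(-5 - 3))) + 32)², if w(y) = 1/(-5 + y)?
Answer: 755161/1681 ≈ 449.23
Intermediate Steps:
((-11 - w(1/(-5 - 3))) + 32)² = ((-11 - 1/(-5 + 1/(-5 - 3))) + 32)² = ((-11 - 1/(-5 + 1/(-8))) + 32)² = ((-11 - 1/(-5 - ⅛)) + 32)² = ((-11 - 1/(-41/8)) + 32)² = ((-11 - 1*(-8/41)) + 32)² = ((-11 + 8/41) + 32)² = (-443/41 + 32)² = (869/41)² = 755161/1681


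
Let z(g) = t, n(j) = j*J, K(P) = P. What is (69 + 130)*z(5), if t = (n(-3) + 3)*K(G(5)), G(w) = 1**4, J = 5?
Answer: -2388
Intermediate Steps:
G(w) = 1
n(j) = 5*j (n(j) = j*5 = 5*j)
t = -12 (t = (5*(-3) + 3)*1 = (-15 + 3)*1 = -12*1 = -12)
z(g) = -12
(69 + 130)*z(5) = (69 + 130)*(-12) = 199*(-12) = -2388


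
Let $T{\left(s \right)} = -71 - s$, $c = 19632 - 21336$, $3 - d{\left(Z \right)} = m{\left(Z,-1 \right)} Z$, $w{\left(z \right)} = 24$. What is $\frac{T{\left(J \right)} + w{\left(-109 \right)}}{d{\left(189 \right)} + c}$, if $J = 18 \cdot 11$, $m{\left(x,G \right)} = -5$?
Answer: $\frac{35}{108} \approx 0.32407$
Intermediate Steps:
$d{\left(Z \right)} = 3 + 5 Z$ ($d{\left(Z \right)} = 3 - - 5 Z = 3 + 5 Z$)
$J = 198$
$c = -1704$ ($c = 19632 - 21336 = -1704$)
$\frac{T{\left(J \right)} + w{\left(-109 \right)}}{d{\left(189 \right)} + c} = \frac{\left(-71 - 198\right) + 24}{\left(3 + 5 \cdot 189\right) - 1704} = \frac{\left(-71 - 198\right) + 24}{\left(3 + 945\right) - 1704} = \frac{-269 + 24}{948 - 1704} = - \frac{245}{-756} = \left(-245\right) \left(- \frac{1}{756}\right) = \frac{35}{108}$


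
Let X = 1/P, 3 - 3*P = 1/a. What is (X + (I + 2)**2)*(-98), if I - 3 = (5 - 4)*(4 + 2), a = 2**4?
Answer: -562030/47 ≈ -11958.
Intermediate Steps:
a = 16
I = 9 (I = 3 + (5 - 4)*(4 + 2) = 3 + 1*6 = 3 + 6 = 9)
P = 47/48 (P = 1 - 1/3/16 = 1 - 1/3*1/16 = 1 - 1/48 = 47/48 ≈ 0.97917)
X = 48/47 (X = 1/(47/48) = 48/47 ≈ 1.0213)
(X + (I + 2)**2)*(-98) = (48/47 + (9 + 2)**2)*(-98) = (48/47 + 11**2)*(-98) = (48/47 + 121)*(-98) = (5735/47)*(-98) = -562030/47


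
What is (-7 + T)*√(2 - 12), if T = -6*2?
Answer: -19*I*√10 ≈ -60.083*I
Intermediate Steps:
T = -12
(-7 + T)*√(2 - 12) = (-7 - 12)*√(2 - 12) = -19*I*√10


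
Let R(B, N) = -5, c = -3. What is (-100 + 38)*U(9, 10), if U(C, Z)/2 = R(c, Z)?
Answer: 620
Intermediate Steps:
U(C, Z) = -10 (U(C, Z) = 2*(-5) = -10)
(-100 + 38)*U(9, 10) = (-100 + 38)*(-10) = -62*(-10) = 620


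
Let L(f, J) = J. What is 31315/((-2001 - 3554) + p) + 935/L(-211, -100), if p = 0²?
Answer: -333017/22220 ≈ -14.987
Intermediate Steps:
p = 0
31315/((-2001 - 3554) + p) + 935/L(-211, -100) = 31315/((-2001 - 3554) + 0) + 935/(-100) = 31315/(-5555 + 0) + 935*(-1/100) = 31315/(-5555) - 187/20 = 31315*(-1/5555) - 187/20 = -6263/1111 - 187/20 = -333017/22220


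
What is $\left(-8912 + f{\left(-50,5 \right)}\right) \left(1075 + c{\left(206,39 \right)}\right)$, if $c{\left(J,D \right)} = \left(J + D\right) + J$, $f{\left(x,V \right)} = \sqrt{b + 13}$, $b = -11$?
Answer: $-13599712 + 1526 \sqrt{2} \approx -1.3598 \cdot 10^{7}$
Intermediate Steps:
$f{\left(x,V \right)} = \sqrt{2}$ ($f{\left(x,V \right)} = \sqrt{-11 + 13} = \sqrt{2}$)
$c{\left(J,D \right)} = D + 2 J$ ($c{\left(J,D \right)} = \left(D + J\right) + J = D + 2 J$)
$\left(-8912 + f{\left(-50,5 \right)}\right) \left(1075 + c{\left(206,39 \right)}\right) = \left(-8912 + \sqrt{2}\right) \left(1075 + \left(39 + 2 \cdot 206\right)\right) = \left(-8912 + \sqrt{2}\right) \left(1075 + \left(39 + 412\right)\right) = \left(-8912 + \sqrt{2}\right) \left(1075 + 451\right) = \left(-8912 + \sqrt{2}\right) 1526 = -13599712 + 1526 \sqrt{2}$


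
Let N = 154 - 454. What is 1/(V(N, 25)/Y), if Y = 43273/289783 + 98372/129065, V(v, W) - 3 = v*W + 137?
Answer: -34091563021/275270203707200 ≈ -0.00012385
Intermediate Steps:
N = -300
V(v, W) = 140 + W*v (V(v, W) = 3 + (v*W + 137) = 3 + (W*v + 137) = 3 + (137 + W*v) = 140 + W*v)
Y = 34091563021/37400842895 (Y = 43273*(1/289783) + 98372*(1/129065) = 43273/289783 + 98372/129065 = 34091563021/37400842895 ≈ 0.91152)
1/(V(N, 25)/Y) = 1/((140 + 25*(-300))/(34091563021/37400842895)) = 1/((140 - 7500)*(37400842895/34091563021)) = 1/(-7360*37400842895/34091563021) = 1/(-275270203707200/34091563021) = -34091563021/275270203707200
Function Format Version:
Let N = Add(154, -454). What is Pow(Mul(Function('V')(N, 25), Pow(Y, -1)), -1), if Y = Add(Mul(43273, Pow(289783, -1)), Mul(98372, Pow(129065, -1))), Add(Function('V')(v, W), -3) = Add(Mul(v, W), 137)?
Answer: Rational(-34091563021, 275270203707200) ≈ -0.00012385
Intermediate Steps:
N = -300
Function('V')(v, W) = Add(140, Mul(W, v)) (Function('V')(v, W) = Add(3, Add(Mul(v, W), 137)) = Add(3, Add(Mul(W, v), 137)) = Add(3, Add(137, Mul(W, v))) = Add(140, Mul(W, v)))
Y = Rational(34091563021, 37400842895) (Y = Add(Mul(43273, Rational(1, 289783)), Mul(98372, Rational(1, 129065))) = Add(Rational(43273, 289783), Rational(98372, 129065)) = Rational(34091563021, 37400842895) ≈ 0.91152)
Pow(Mul(Function('V')(N, 25), Pow(Y, -1)), -1) = Pow(Mul(Add(140, Mul(25, -300)), Pow(Rational(34091563021, 37400842895), -1)), -1) = Pow(Mul(Add(140, -7500), Rational(37400842895, 34091563021)), -1) = Pow(Mul(-7360, Rational(37400842895, 34091563021)), -1) = Pow(Rational(-275270203707200, 34091563021), -1) = Rational(-34091563021, 275270203707200)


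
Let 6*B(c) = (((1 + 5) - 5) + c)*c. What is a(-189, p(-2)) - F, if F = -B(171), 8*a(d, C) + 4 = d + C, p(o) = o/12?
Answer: 234137/48 ≈ 4877.9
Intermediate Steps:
p(o) = o/12 (p(o) = o*(1/12) = o/12)
a(d, C) = -½ + C/8 + d/8 (a(d, C) = -½ + (d + C)/8 = -½ + (C + d)/8 = -½ + (C/8 + d/8) = -½ + C/8 + d/8)
B(c) = c*(1 + c)/6 (B(c) = ((((1 + 5) - 5) + c)*c)/6 = (((6 - 5) + c)*c)/6 = ((1 + c)*c)/6 = (c*(1 + c))/6 = c*(1 + c)/6)
F = -4902 (F = -171*(1 + 171)/6 = -171*172/6 = -1*4902 = -4902)
a(-189, p(-2)) - F = (-½ + ((1/12)*(-2))/8 + (⅛)*(-189)) - 1*(-4902) = (-½ + (⅛)*(-⅙) - 189/8) + 4902 = (-½ - 1/48 - 189/8) + 4902 = -1159/48 + 4902 = 234137/48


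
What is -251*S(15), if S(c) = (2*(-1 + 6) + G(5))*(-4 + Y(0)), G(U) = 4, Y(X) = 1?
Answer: 10542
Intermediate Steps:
S(c) = -42 (S(c) = (2*(-1 + 6) + 4)*(-4 + 1) = (2*5 + 4)*(-3) = (10 + 4)*(-3) = 14*(-3) = -42)
-251*S(15) = -251*(-42) = 10542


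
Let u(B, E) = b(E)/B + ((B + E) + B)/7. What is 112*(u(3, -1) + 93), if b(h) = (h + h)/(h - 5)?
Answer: 94576/9 ≈ 10508.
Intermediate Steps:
b(h) = 2*h/(-5 + h) (b(h) = (2*h)/(-5 + h) = 2*h/(-5 + h))
u(B, E) = E/7 + 2*B/7 + 2*E/(B*(-5 + E)) (u(B, E) = (2*E/(-5 + E))/B + ((B + E) + B)/7 = 2*E/(B*(-5 + E)) + (E + 2*B)*(⅐) = 2*E/(B*(-5 + E)) + (E/7 + 2*B/7) = E/7 + 2*B/7 + 2*E/(B*(-5 + E)))
112*(u(3, -1) + 93) = 112*((⅐)*(14*(-1) + 3*(-5 - 1)*(-1 + 2*3))/(3*(-5 - 1)) + 93) = 112*((⅐)*(⅓)*(-14 + 3*(-6)*(-1 + 6))/(-6) + 93) = 112*((⅐)*(⅓)*(-⅙)*(-14 + 3*(-6)*5) + 93) = 112*((⅐)*(⅓)*(-⅙)*(-14 - 90) + 93) = 112*((⅐)*(⅓)*(-⅙)*(-104) + 93) = 112*(52/63 + 93) = 112*(5911/63) = 94576/9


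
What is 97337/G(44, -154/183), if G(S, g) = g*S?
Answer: -17812671/6776 ≈ -2628.8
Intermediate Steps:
G(S, g) = S*g
97337/G(44, -154/183) = 97337/((44*(-154/183))) = 97337/(-6776/183) = 97337*(-183/6776) = -17812671/6776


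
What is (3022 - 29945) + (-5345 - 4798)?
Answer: -37066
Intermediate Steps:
(3022 - 29945) + (-5345 - 4798) = -26923 - 10143 = -37066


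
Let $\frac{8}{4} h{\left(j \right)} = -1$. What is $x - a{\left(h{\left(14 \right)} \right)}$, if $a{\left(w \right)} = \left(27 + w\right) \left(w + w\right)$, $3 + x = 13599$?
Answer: $\frac{27245}{2} \approx 13623.0$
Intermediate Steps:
$x = 13596$ ($x = -3 + 13599 = 13596$)
$h{\left(j \right)} = - \frac{1}{2}$ ($h{\left(j \right)} = \frac{1}{2} \left(-1\right) = - \frac{1}{2}$)
$a{\left(w \right)} = 2 w \left(27 + w\right)$ ($a{\left(w \right)} = \left(27 + w\right) 2 w = 2 w \left(27 + w\right)$)
$x - a{\left(h{\left(14 \right)} \right)} = 13596 - 2 \left(- \frac{1}{2}\right) \left(27 - \frac{1}{2}\right) = 13596 - 2 \left(- \frac{1}{2}\right) \frac{53}{2} = 13596 - - \frac{53}{2} = 13596 + \frac{53}{2} = \frac{27245}{2}$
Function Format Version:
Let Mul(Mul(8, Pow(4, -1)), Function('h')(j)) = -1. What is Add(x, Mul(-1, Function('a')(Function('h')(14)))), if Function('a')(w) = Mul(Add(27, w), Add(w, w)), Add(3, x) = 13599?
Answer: Rational(27245, 2) ≈ 13623.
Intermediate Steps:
x = 13596 (x = Add(-3, 13599) = 13596)
Function('h')(j) = Rational(-1, 2) (Function('h')(j) = Mul(Rational(1, 2), -1) = Rational(-1, 2))
Function('a')(w) = Mul(2, w, Add(27, w)) (Function('a')(w) = Mul(Add(27, w), Mul(2, w)) = Mul(2, w, Add(27, w)))
Add(x, Mul(-1, Function('a')(Function('h')(14)))) = Add(13596, Mul(-1, Mul(2, Rational(-1, 2), Add(27, Rational(-1, 2))))) = Add(13596, Mul(-1, Mul(2, Rational(-1, 2), Rational(53, 2)))) = Add(13596, Mul(-1, Rational(-53, 2))) = Add(13596, Rational(53, 2)) = Rational(27245, 2)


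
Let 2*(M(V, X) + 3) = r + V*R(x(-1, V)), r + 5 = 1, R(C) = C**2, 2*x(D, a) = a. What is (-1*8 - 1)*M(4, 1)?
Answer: -27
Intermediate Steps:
x(D, a) = a/2
r = -4 (r = -5 + 1 = -4)
M(V, X) = -5 + V**3/8 (M(V, X) = -3 + (-4 + V*(V/2)**2)/2 = -3 + (-4 + V*(V**2/4))/2 = -3 + (-4 + V**3/4)/2 = -3 + (-2 + V**3/8) = -5 + V**3/8)
(-1*8 - 1)*M(4, 1) = (-1*8 - 1)*(-5 + (1/8)*4**3) = (-8 - 1)*(-5 + (1/8)*64) = -9*(-5 + 8) = -9*3 = -27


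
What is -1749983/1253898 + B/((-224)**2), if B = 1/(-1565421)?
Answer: -22909191979610711/16414896604474368 ≈ -1.3956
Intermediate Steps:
B = -1/1565421 ≈ -6.3881e-7
-1749983/1253898 + B/((-224)**2) = -1749983/1253898 - 1/(1565421*((-224)**2)) = -1749983*1/1253898 - 1/1565421/50176 = -1749983/1253898 - 1/1565421*1/50176 = -1749983/1253898 - 1/78546564096 = -22909191979610711/16414896604474368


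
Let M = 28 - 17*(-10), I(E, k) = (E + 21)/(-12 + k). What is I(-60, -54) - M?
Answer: -4343/22 ≈ -197.41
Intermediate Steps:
I(E, k) = (21 + E)/(-12 + k)
M = 198 (M = 28 + 170 = 198)
I(-60, -54) - M = (21 - 60)/(-12 - 54) - 1*198 = -39/(-66) - 198 = -1/66*(-39) - 198 = 13/22 - 198 = -4343/22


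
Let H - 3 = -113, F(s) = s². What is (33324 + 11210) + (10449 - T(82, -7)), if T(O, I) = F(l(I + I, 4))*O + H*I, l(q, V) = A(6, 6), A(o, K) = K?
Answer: 51261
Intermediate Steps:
l(q, V) = 6
H = -110 (H = 3 - 113 = -110)
T(O, I) = -110*I + 36*O (T(O, I) = 6²*O - 110*I = 36*O - 110*I = -110*I + 36*O)
(33324 + 11210) + (10449 - T(82, -7)) = (33324 + 11210) + (10449 - (-110*(-7) + 36*82)) = 44534 + (10449 - (770 + 2952)) = 44534 + (10449 - 1*3722) = 44534 + (10449 - 3722) = 44534 + 6727 = 51261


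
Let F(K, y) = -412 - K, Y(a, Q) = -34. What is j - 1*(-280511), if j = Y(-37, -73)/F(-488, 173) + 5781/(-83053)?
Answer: 885295011575/3156014 ≈ 2.8051e+5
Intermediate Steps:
j = -1631579/3156014 (j = -34/(-412 - 1*(-488)) + 5781/(-83053) = -34/(-412 + 488) + 5781*(-1/83053) = -34/76 - 5781/83053 = -34*1/76 - 5781/83053 = -17/38 - 5781/83053 = -1631579/3156014 ≈ -0.51697)
j - 1*(-280511) = -1631579/3156014 - 1*(-280511) = -1631579/3156014 + 280511 = 885295011575/3156014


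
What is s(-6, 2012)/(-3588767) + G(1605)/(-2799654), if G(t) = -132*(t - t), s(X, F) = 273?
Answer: -3/39437 ≈ -7.6071e-5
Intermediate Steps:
G(t) = 0 (G(t) = -132*0 = 0)
s(-6, 2012)/(-3588767) + G(1605)/(-2799654) = 273/(-3588767) + 0/(-2799654) = 273*(-1/3588767) + 0*(-1/2799654) = -3/39437 + 0 = -3/39437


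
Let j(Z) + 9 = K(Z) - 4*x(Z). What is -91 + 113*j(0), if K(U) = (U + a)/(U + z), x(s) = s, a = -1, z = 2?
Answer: -2329/2 ≈ -1164.5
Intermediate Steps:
K(U) = (-1 + U)/(2 + U) (K(U) = (U - 1)/(U + 2) = (-1 + U)/(2 + U))
j(Z) = -9 - 4*Z + (-1 + Z)/(2 + Z) (j(Z) = -9 + ((-1 + Z)/(2 + Z) - 4*Z) = -9 + (-4*Z + (-1 + Z)/(2 + Z)) = -9 - 4*Z + (-1 + Z)/(2 + Z))
-91 + 113*j(0) = -91 + 113*((-19 - 16*0 - 4*0²)/(2 + 0)) = -91 + 113*((-19 + 0 - 4*0)/2) = -91 + 113*((-19 + 0 + 0)/2) = -91 + 113*((½)*(-19)) = -91 + 113*(-19/2) = -91 - 2147/2 = -2329/2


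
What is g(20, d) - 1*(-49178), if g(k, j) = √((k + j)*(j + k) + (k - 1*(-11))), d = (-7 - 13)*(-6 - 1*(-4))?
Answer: 49178 + √3631 ≈ 49238.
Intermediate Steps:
d = 40 (d = -20*(-6 + 4) = -20*(-2) = 40)
g(k, j) = √(11 + k + (j + k)²) (g(k, j) = √((j + k)*(j + k) + (k + 11)) = √((j + k)² + (11 + k)) = √(11 + k + (j + k)²))
g(20, d) - 1*(-49178) = √(11 + 20 + (40 + 20)²) - 1*(-49178) = √(11 + 20 + 60²) + 49178 = √(11 + 20 + 3600) + 49178 = √3631 + 49178 = 49178 + √3631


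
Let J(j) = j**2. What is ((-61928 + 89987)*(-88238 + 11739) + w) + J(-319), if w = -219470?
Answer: -2146603150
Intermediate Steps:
((-61928 + 89987)*(-88238 + 11739) + w) + J(-319) = ((-61928 + 89987)*(-88238 + 11739) - 219470) + (-319)**2 = (28059*(-76499) - 219470) + 101761 = (-2146485441 - 219470) + 101761 = -2146704911 + 101761 = -2146603150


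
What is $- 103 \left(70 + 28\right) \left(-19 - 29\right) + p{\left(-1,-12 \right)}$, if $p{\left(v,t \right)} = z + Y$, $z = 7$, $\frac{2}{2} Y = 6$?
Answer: $484525$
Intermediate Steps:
$Y = 6$
$p{\left(v,t \right)} = 13$ ($p{\left(v,t \right)} = 7 + 6 = 13$)
$- 103 \left(70 + 28\right) \left(-19 - 29\right) + p{\left(-1,-12 \right)} = - 103 \left(70 + 28\right) \left(-19 - 29\right) + 13 = - 103 \cdot 98 \left(-48\right) + 13 = \left(-103\right) \left(-4704\right) + 13 = 484512 + 13 = 484525$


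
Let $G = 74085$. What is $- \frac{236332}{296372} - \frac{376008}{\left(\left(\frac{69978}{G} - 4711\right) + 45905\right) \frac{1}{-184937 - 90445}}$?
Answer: $\frac{15788376019966921051}{6281290607959} \approx 2.5136 \cdot 10^{6}$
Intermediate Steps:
$- \frac{236332}{296372} - \frac{376008}{\left(\left(\frac{69978}{G} - 4711\right) + 45905\right) \frac{1}{-184937 - 90445}} = - \frac{236332}{296372} - \frac{376008}{\left(\left(\frac{69978}{74085} - 4711\right) + 45905\right) \frac{1}{-184937 - 90445}} = \left(-236332\right) \frac{1}{296372} - \frac{376008}{\left(\left(69978 \cdot \frac{1}{74085} - 4711\right) + 45905\right) \frac{1}{-275382}} = - \frac{59083}{74093} - \frac{376008}{\left(\left(\frac{23326}{24695} - 4711\right) + 45905\right) \left(- \frac{1}{275382}\right)} = - \frac{59083}{74093} - \frac{376008}{\left(- \frac{116314819}{24695} + 45905\right) \left(- \frac{1}{275382}\right)} = - \frac{59083}{74093} - \frac{376008}{\frac{1017309156}{24695} \left(- \frac{1}{275382}\right)} = - \frac{59083}{74093} - \frac{376008}{- \frac{169551526}{1133426415}} = - \frac{59083}{74093} - - \frac{213088699725660}{84775763} = - \frac{59083}{74093} + \frac{213088699725660}{84775763} = \frac{15788376019966921051}{6281290607959}$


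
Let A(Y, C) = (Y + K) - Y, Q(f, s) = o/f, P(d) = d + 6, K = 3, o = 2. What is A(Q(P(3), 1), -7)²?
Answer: 9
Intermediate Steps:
P(d) = 6 + d
Q(f, s) = 2/f
A(Y, C) = 3 (A(Y, C) = (Y + 3) - Y = (3 + Y) - Y = 3)
A(Q(P(3), 1), -7)² = 3² = 9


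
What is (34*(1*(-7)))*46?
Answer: -10948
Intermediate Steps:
(34*(1*(-7)))*46 = (34*(-7))*46 = -238*46 = -10948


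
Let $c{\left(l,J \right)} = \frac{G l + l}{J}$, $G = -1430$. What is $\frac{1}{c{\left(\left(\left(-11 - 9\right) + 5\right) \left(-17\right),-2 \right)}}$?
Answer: $\frac{2}{364395} \approx 5.4885 \cdot 10^{-6}$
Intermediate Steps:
$c{\left(l,J \right)} = - \frac{1429 l}{J}$ ($c{\left(l,J \right)} = \frac{- 1430 l + l}{J} = \frac{\left(-1429\right) l}{J} = - \frac{1429 l}{J}$)
$\frac{1}{c{\left(\left(\left(-11 - 9\right) + 5\right) \left(-17\right),-2 \right)}} = \frac{1}{\left(-1429\right) \left(\left(-11 - 9\right) + 5\right) \left(-17\right) \frac{1}{-2}} = \frac{1}{\left(-1429\right) \left(-20 + 5\right) \left(-17\right) \left(- \frac{1}{2}\right)} = \frac{1}{\left(-1429\right) \left(\left(-15\right) \left(-17\right)\right) \left(- \frac{1}{2}\right)} = \frac{1}{\left(-1429\right) 255 \left(- \frac{1}{2}\right)} = \frac{1}{\frac{364395}{2}} = \frac{2}{364395}$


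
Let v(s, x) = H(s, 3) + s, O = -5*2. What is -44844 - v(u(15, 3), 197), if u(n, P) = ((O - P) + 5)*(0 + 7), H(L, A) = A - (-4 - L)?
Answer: -44739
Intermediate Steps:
O = -10
H(L, A) = 4 + A + L (H(L, A) = A + (4 + L) = 4 + A + L)
u(n, P) = -35 - 7*P (u(n, P) = ((-10 - P) + 5)*(0 + 7) = (-5 - P)*7 = -35 - 7*P)
v(s, x) = 7 + 2*s (v(s, x) = (4 + 3 + s) + s = (7 + s) + s = 7 + 2*s)
-44844 - v(u(15, 3), 197) = -44844 - (7 + 2*(-35 - 7*3)) = -44844 - (7 + 2*(-35 - 21)) = -44844 - (7 + 2*(-56)) = -44844 - (7 - 112) = -44844 - 1*(-105) = -44844 + 105 = -44739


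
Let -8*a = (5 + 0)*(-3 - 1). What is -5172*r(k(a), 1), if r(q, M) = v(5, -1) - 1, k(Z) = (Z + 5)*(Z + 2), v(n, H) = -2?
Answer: 15516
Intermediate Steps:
a = 5/2 (a = -(5 + 0)*(-3 - 1)/8 = -5*(-4)/8 = -⅛*(-20) = 5/2 ≈ 2.5000)
k(Z) = (2 + Z)*(5 + Z) (k(Z) = (5 + Z)*(2 + Z) = (2 + Z)*(5 + Z))
r(q, M) = -3 (r(q, M) = -2 - 1 = -3)
-5172*r(k(a), 1) = -5172*(-3) = 15516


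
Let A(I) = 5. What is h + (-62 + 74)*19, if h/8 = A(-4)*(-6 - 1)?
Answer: -52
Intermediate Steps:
h = -280 (h = 8*(5*(-6 - 1)) = 8*(5*(-7)) = 8*(-35) = -280)
h + (-62 + 74)*19 = -280 + (-62 + 74)*19 = -280 + 12*19 = -280 + 228 = -52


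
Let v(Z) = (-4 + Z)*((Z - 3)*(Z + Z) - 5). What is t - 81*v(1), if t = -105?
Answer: -2292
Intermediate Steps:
v(Z) = (-5 + 2*Z*(-3 + Z))*(-4 + Z) (v(Z) = (-4 + Z)*((-3 + Z)*(2*Z) - 5) = (-4 + Z)*(2*Z*(-3 + Z) - 5) = (-4 + Z)*(-5 + 2*Z*(-3 + Z)) = (-5 + 2*Z*(-3 + Z))*(-4 + Z))
t - 81*v(1) = -105 - 81*(20 - 14*1**2 + 2*1**3 + 19*1) = -105 - 81*(20 - 14*1 + 2*1 + 19) = -105 - 81*(20 - 14 + 2 + 19) = -105 - 81*27 = -105 - 2187 = -2292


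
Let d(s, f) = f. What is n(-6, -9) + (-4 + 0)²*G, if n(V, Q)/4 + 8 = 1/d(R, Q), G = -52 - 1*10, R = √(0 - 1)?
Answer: -9220/9 ≈ -1024.4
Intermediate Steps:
R = I (R = √(-1) = I ≈ 1.0*I)
G = -62 (G = -52 - 10 = -62)
n(V, Q) = -32 + 4/Q
n(-6, -9) + (-4 + 0)²*G = (-32 + 4/(-9)) + (-4 + 0)²*(-62) = (-32 + 4*(-⅑)) + (-4)²*(-62) = (-32 - 4/9) + 16*(-62) = -292/9 - 992 = -9220/9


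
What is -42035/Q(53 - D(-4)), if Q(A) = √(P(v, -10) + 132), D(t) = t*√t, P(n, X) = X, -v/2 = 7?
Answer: -42035*√122/122 ≈ -3805.7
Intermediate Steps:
v = -14 (v = -2*7 = -14)
D(t) = t^(3/2)
Q(A) = √122 (Q(A) = √(-10 + 132) = √122)
-42035/Q(53 - D(-4)) = -42035*√122/122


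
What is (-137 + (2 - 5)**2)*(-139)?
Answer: 17792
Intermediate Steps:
(-137 + (2 - 5)**2)*(-139) = (-137 + (-3)**2)*(-139) = (-137 + 9)*(-139) = -128*(-139) = 17792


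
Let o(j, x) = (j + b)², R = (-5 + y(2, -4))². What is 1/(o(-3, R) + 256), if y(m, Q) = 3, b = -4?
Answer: 1/305 ≈ 0.0032787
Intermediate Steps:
R = 4 (R = (-5 + 3)² = (-2)² = 4)
o(j, x) = (-4 + j)² (o(j, x) = (j - 4)² = (-4 + j)²)
1/(o(-3, R) + 256) = 1/((-4 - 3)² + 256) = 1/((-7)² + 256) = 1/(49 + 256) = 1/305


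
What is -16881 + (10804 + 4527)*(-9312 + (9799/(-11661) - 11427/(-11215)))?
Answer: -18672030443379673/130778115 ≈ -1.4278e+8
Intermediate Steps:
-16881 + (10804 + 4527)*(-9312 + (9799/(-11661) - 11427/(-11215))) = -16881 + 15331*(-9312 + (9799*(-1/11661) - 11427*(-1/11215))) = -16881 + 15331*(-9312 + (-9799/11661 + 11427/11215)) = -16881 + 15331*(-9312 + 23354462/130778115) = -16881 + 15331*(-1217782452418/130778115) = -16881 - 18669822778020358/130778115 = -18672030443379673/130778115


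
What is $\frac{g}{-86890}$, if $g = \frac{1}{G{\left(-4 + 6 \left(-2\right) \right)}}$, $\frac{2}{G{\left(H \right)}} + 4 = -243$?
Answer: $\frac{247}{173780} \approx 0.0014213$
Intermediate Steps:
$G{\left(H \right)} = - \frac{2}{247}$ ($G{\left(H \right)} = \frac{2}{-4 - 243} = \frac{2}{-247} = 2 \left(- \frac{1}{247}\right) = - \frac{2}{247}$)
$g = - \frac{247}{2}$ ($g = \frac{1}{- \frac{2}{247}} = - \frac{247}{2} \approx -123.5$)
$\frac{g}{-86890} = - \frac{247}{2 \left(-86890\right)} = \left(- \frac{247}{2}\right) \left(- \frac{1}{86890}\right) = \frac{247}{173780}$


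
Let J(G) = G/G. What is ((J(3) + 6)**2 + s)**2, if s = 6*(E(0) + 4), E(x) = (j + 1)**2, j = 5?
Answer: 83521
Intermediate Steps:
J(G) = 1
E(x) = 36 (E(x) = (5 + 1)**2 = 6**2 = 36)
s = 240 (s = 6*(36 + 4) = 6*40 = 240)
((J(3) + 6)**2 + s)**2 = ((1 + 6)**2 + 240)**2 = (7**2 + 240)**2 = (49 + 240)**2 = 289**2 = 83521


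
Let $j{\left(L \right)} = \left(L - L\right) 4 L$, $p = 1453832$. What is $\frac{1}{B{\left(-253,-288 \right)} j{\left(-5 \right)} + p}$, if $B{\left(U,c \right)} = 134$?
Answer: $\frac{1}{1453832} \approx 6.8784 \cdot 10^{-7}$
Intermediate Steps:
$j{\left(L \right)} = 0$ ($j{\left(L \right)} = 0 \cdot 4 L = 0 L = 0$)
$\frac{1}{B{\left(-253,-288 \right)} j{\left(-5 \right)} + p} = \frac{1}{134 \cdot 0 + 1453832} = \frac{1}{0 + 1453832} = \frac{1}{1453832}$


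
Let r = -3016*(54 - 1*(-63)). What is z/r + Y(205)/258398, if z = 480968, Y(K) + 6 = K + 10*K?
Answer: -15435945017/11397677382 ≈ -1.3543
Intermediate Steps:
Y(K) = -6 + 11*K (Y(K) = -6 + (K + 10*K) = -6 + 11*K)
r = -352872 (r = -3016*(54 + 63) = -3016*117 = -352872)
z/r + Y(205)/258398 = 480968/(-352872) + (-6 + 11*205)/258398 = 480968*(-1/352872) + (-6 + 2255)*(1/258398) = -60121/44109 + 2249*(1/258398) = -60121/44109 + 2249/258398 = -15435945017/11397677382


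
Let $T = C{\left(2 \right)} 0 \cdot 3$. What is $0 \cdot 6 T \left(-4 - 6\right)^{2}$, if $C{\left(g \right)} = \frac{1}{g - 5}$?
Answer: $0$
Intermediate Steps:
$C{\left(g \right)} = \frac{1}{-5 + g}$
$T = 0$ ($T = \frac{1}{-5 + 2} \cdot 0 \cdot 3 = \frac{1}{-3} \cdot 0 \cdot 3 = \left(- \frac{1}{3}\right) 0 \cdot 3 = 0 \cdot 3 = 0$)
$0 \cdot 6 T \left(-4 - 6\right)^{2} = 0 \cdot 6 \cdot 0 \left(-4 - 6\right)^{2} = 0 \cdot 0 \left(-10\right)^{2} = 0 \cdot 100 = 0$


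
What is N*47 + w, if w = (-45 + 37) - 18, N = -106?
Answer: -5008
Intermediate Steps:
w = -26 (w = -8 - 18 = -26)
N*47 + w = -106*47 - 26 = -4982 - 26 = -5008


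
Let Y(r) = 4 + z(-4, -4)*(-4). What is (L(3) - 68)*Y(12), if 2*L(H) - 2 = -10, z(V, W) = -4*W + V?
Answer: 3168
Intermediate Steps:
z(V, W) = V - 4*W
L(H) = -4 (L(H) = 1 + (1/2)*(-10) = 1 - 5 = -4)
Y(r) = -44 (Y(r) = 4 + (-4 - 4*(-4))*(-4) = 4 + (-4 + 16)*(-4) = 4 + 12*(-4) = 4 - 48 = -44)
(L(3) - 68)*Y(12) = (-4 - 68)*(-44) = -72*(-44) = 3168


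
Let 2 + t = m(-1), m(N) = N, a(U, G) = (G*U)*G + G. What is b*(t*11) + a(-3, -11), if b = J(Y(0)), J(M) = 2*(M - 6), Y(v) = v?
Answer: 22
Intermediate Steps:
J(M) = -12 + 2*M (J(M) = 2*(-6 + M) = -12 + 2*M)
a(U, G) = G + U*G² (a(U, G) = U*G² + G = G + U*G²)
b = -12 (b = -12 + 2*0 = -12 + 0 = -12)
t = -3 (t = -2 - 1 = -3)
b*(t*11) + a(-3, -11) = -(-36)*11 - 11*(1 - 11*(-3)) = -12*(-33) - 11*(1 + 33) = 396 - 11*34 = 396 - 374 = 22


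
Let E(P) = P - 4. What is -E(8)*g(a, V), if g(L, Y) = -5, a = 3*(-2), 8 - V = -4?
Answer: 20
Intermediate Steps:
V = 12 (V = 8 - 1*(-4) = 8 + 4 = 12)
a = -6
E(P) = -4 + P
-E(8)*g(a, V) = -(-4 + 8)*(-5) = -4*(-5) = -1*(-20) = 20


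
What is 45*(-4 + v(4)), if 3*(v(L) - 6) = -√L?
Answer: 60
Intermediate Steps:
v(L) = 6 - √L/3 (v(L) = 6 + (-√L)/3 = 6 - √L/3)
45*(-4 + v(4)) = 45*(-4 + (6 - √4/3)) = 45*(-4 + (6 - ⅓*2)) = 45*(-4 + (6 - ⅔)) = 45*(-4 + 16/3) = 45*(4/3) = 60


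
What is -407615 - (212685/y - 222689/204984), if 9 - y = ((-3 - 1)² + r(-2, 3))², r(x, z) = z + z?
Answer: -7928941990337/19473480 ≈ -4.0717e+5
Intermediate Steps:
r(x, z) = 2*z
y = -475 (y = 9 - ((-3 - 1)² + 2*3)² = 9 - ((-4)² + 6)² = 9 - (16 + 6)² = 9 - 1*22² = 9 - 1*484 = 9 - 484 = -475)
-407615 - (212685/y - 222689/204984) = -407615 - (212685/(-475) - 222689/204984) = -407615 - (212685*(-1/475) - 222689*1/204984) = -407615 - (-42537/95 - 222689/204984) = -407615 - 1*(-8740559863/19473480) = -407615 + 8740559863/19473480 = -7928941990337/19473480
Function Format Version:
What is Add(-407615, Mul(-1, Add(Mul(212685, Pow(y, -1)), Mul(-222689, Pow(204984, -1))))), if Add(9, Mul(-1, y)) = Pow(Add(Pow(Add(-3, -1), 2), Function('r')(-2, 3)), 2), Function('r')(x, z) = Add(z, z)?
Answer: Rational(-7928941990337, 19473480) ≈ -4.0717e+5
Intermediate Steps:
Function('r')(x, z) = Mul(2, z)
y = -475 (y = Add(9, Mul(-1, Pow(Add(Pow(Add(-3, -1), 2), Mul(2, 3)), 2))) = Add(9, Mul(-1, Pow(Add(Pow(-4, 2), 6), 2))) = Add(9, Mul(-1, Pow(Add(16, 6), 2))) = Add(9, Mul(-1, Pow(22, 2))) = Add(9, Mul(-1, 484)) = Add(9, -484) = -475)
Add(-407615, Mul(-1, Add(Mul(212685, Pow(y, -1)), Mul(-222689, Pow(204984, -1))))) = Add(-407615, Mul(-1, Add(Mul(212685, Pow(-475, -1)), Mul(-222689, Pow(204984, -1))))) = Add(-407615, Mul(-1, Add(Mul(212685, Rational(-1, 475)), Mul(-222689, Rational(1, 204984))))) = Add(-407615, Mul(-1, Add(Rational(-42537, 95), Rational(-222689, 204984)))) = Add(-407615, Mul(-1, Rational(-8740559863, 19473480))) = Add(-407615, Rational(8740559863, 19473480)) = Rational(-7928941990337, 19473480)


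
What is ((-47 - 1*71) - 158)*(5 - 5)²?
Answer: 0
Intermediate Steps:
((-47 - 1*71) - 158)*(5 - 5)² = ((-47 - 71) - 158)*0² = (-118 - 158)*0 = -276*0 = 0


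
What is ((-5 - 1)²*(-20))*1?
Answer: -720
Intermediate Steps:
((-5 - 1)²*(-20))*1 = ((-6)²*(-20))*1 = (36*(-20))*1 = -720*1 = -720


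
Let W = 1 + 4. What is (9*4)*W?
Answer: 180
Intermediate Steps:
W = 5
(9*4)*W = (9*4)*5 = 36*5 = 180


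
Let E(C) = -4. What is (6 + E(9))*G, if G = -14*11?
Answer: -308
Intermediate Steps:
G = -154
(6 + E(9))*G = (6 - 4)*(-154) = 2*(-154) = -308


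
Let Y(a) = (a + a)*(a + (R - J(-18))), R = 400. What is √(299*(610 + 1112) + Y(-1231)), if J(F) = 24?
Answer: 4*√163743 ≈ 1618.6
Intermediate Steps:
Y(a) = 2*a*(376 + a) (Y(a) = (a + a)*(a + (400 - 1*24)) = (2*a)*(a + (400 - 24)) = (2*a)*(a + 376) = (2*a)*(376 + a) = 2*a*(376 + a))
√(299*(610 + 1112) + Y(-1231)) = √(299*(610 + 1112) + 2*(-1231)*(376 - 1231)) = √(299*1722 + 2*(-1231)*(-855)) = √(514878 + 2105010) = √2619888 = 4*√163743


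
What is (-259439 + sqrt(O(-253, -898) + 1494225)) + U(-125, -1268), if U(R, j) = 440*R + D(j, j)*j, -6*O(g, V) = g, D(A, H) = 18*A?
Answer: 28626393 + sqrt(53793618)/6 ≈ 2.8628e+7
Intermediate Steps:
O(g, V) = -g/6
U(R, j) = 18*j**2 + 440*R (U(R, j) = 440*R + (18*j)*j = 440*R + 18*j**2 = 18*j**2 + 440*R)
(-259439 + sqrt(O(-253, -898) + 1494225)) + U(-125, -1268) = (-259439 + sqrt(-1/6*(-253) + 1494225)) + (18*(-1268)**2 + 440*(-125)) = (-259439 + sqrt(253/6 + 1494225)) + (18*1607824 - 55000) = (-259439 + sqrt(8965603/6)) + (28940832 - 55000) = (-259439 + sqrt(53793618)/6) + 28885832 = 28626393 + sqrt(53793618)/6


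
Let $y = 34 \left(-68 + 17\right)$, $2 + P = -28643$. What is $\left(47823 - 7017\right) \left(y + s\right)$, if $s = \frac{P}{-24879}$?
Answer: $- \frac{586403180682}{8293} \approx -7.0711 \cdot 10^{7}$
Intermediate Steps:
$P = -28645$ ($P = -2 - 28643 = -28645$)
$y = -1734$ ($y = 34 \left(-51\right) = -1734$)
$s = \frac{28645}{24879}$ ($s = - \frac{28645}{-24879} = \left(-28645\right) \left(- \frac{1}{24879}\right) = \frac{28645}{24879} \approx 1.1514$)
$\left(47823 - 7017\right) \left(y + s\right) = \left(47823 - 7017\right) \left(-1734 + \frac{28645}{24879}\right) = 40806 \left(- \frac{43111541}{24879}\right) = - \frac{586403180682}{8293}$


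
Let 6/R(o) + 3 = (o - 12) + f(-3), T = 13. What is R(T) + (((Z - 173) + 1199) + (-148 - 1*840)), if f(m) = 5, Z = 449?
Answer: 489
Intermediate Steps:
R(o) = 6/(-10 + o) (R(o) = 6/(-3 + ((o - 12) + 5)) = 6/(-3 + ((-12 + o) + 5)) = 6/(-3 + (-7 + o)) = 6/(-10 + o))
R(T) + (((Z - 173) + 1199) + (-148 - 1*840)) = 6/(-10 + 13) + (((449 - 173) + 1199) + (-148 - 1*840)) = 6/3 + ((276 + 1199) + (-148 - 840)) = 6*(⅓) + (1475 - 988) = 2 + 487 = 489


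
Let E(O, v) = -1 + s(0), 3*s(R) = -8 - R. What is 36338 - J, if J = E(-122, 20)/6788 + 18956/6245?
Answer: 4620833063551/127173180 ≈ 36335.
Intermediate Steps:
s(R) = -8/3 - R/3 (s(R) = (-8 - R)/3 = -8/3 - R/3)
E(O, v) = -11/3 (E(O, v) = -1 + (-8/3 - ⅓*0) = -1 + (-8/3 + 0) = -1 - 8/3 = -11/3)
J = 385951289/127173180 (J = -11/3/6788 + 18956/6245 = -11/3*1/6788 + 18956*(1/6245) = -11/20364 + 18956/6245 = 385951289/127173180 ≈ 3.0348)
36338 - J = 36338 - 1*385951289/127173180 = 36338 - 385951289/127173180 = 4620833063551/127173180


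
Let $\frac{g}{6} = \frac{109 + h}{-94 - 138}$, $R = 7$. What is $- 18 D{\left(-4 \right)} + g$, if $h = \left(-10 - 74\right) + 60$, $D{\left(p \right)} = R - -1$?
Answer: $- \frac{16959}{116} \approx -146.2$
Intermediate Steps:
$D{\left(p \right)} = 8$ ($D{\left(p \right)} = 7 - -1 = 7 + 1 = 8$)
$h = -24$ ($h = -84 + 60 = -24$)
$g = - \frac{255}{116}$ ($g = 6 \frac{109 - 24}{-94 - 138} = 6 \frac{85}{-232} = 6 \cdot 85 \left(- \frac{1}{232}\right) = 6 \left(- \frac{85}{232}\right) = - \frac{255}{116} \approx -2.1983$)
$- 18 D{\left(-4 \right)} + g = \left(-18\right) 8 - \frac{255}{116} = -144 - \frac{255}{116} = - \frac{16959}{116}$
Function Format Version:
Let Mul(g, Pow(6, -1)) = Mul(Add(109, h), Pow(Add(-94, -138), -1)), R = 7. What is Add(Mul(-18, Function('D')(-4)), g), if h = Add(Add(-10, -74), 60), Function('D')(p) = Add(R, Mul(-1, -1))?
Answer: Rational(-16959, 116) ≈ -146.20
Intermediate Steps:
Function('D')(p) = 8 (Function('D')(p) = Add(7, Mul(-1, -1)) = Add(7, 1) = 8)
h = -24 (h = Add(-84, 60) = -24)
g = Rational(-255, 116) (g = Mul(6, Mul(Add(109, -24), Pow(Add(-94, -138), -1))) = Mul(6, Mul(85, Pow(-232, -1))) = Mul(6, Mul(85, Rational(-1, 232))) = Mul(6, Rational(-85, 232)) = Rational(-255, 116) ≈ -2.1983)
Add(Mul(-18, Function('D')(-4)), g) = Add(Mul(-18, 8), Rational(-255, 116)) = Add(-144, Rational(-255, 116)) = Rational(-16959, 116)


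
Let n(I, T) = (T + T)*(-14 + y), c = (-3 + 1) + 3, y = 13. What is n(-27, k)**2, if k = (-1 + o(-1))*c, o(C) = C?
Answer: 16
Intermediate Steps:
c = 1 (c = -2 + 3 = 1)
k = -2 (k = (-1 - 1)*1 = -2*1 = -2)
n(I, T) = -2*T (n(I, T) = (T + T)*(-14 + 13) = (2*T)*(-1) = -2*T)
n(-27, k)**2 = (-2*(-2))**2 = 4**2 = 16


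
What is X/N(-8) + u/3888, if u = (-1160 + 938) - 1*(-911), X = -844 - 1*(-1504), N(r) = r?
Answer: -320071/3888 ≈ -82.323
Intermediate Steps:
X = 660 (X = -844 + 1504 = 660)
u = 689 (u = -222 + 911 = 689)
X/N(-8) + u/3888 = 660/(-8) + 689/3888 = 660*(-⅛) + 689*(1/3888) = -165/2 + 689/3888 = -320071/3888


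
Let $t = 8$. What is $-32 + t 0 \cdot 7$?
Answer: $-32$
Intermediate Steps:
$-32 + t 0 \cdot 7 = -32 + 8 \cdot 0 \cdot 7 = -32 + 8 \cdot 0 = -32 + 0 = -32$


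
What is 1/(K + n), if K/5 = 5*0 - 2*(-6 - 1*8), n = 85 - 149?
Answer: 1/76 ≈ 0.013158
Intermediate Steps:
n = -64
K = 140 (K = 5*(5*0 - 2*(-6 - 1*8)) = 5*(0 - 2*(-6 - 8)) = 5*(0 - 2*(-14)) = 5*(0 + 28) = 5*28 = 140)
1/(K + n) = 1/(140 - 64) = 1/76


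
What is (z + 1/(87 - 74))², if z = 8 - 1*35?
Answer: 122500/169 ≈ 724.85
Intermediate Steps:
z = -27 (z = 8 - 35 = -27)
(z + 1/(87 - 74))² = (-27 + 1/(87 - 74))² = (-27 + 1/13)² = (-350/13)² = 122500/169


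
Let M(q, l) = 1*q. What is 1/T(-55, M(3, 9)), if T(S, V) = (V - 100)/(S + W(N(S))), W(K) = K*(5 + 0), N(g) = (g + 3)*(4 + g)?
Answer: -13205/97 ≈ -136.13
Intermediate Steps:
N(g) = (3 + g)*(4 + g)
W(K) = 5*K (W(K) = K*5 = 5*K)
M(q, l) = q
T(S, V) = (-100 + V)/(60 + 5*S² + 36*S) (T(S, V) = (V - 100)/(S + 5*(12 + S² + 7*S)) = (-100 + V)/(S + (60 + 5*S² + 35*S)) = (-100 + V)/(60 + 5*S² + 36*S))
1/T(-55, M(3, 9)) = 1/((-100 + 3)/(60 + 5*(-55)² + 36*(-55))) = 1/(-97/(60 + 5*3025 - 1980)) = 1/(-97/(60 + 15125 - 1980)) = 1/(-97/13205) = -13205/97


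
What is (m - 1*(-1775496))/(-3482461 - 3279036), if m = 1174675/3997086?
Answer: -7096811379331/27026284997742 ≈ -0.26259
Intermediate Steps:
m = 1174675/3997086 (m = 1174675*(1/3997086) = 1174675/3997086 ≈ 0.29388)
(m - 1*(-1775496))/(-3482461 - 3279036) = (1174675/3997086 - 1*(-1775496))/(-3482461 - 3279036) = (1174675/3997086 + 1775496)/(-6761497) = (7096811379331/3997086)*(-1/6761497) = -7096811379331/27026284997742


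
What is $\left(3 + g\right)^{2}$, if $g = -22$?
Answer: $361$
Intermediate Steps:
$\left(3 + g\right)^{2} = \left(3 - 22\right)^{2} = \left(-19\right)^{2} = 361$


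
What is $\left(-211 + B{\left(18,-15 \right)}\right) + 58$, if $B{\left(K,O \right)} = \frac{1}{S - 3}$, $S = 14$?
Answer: $- \frac{1682}{11} \approx -152.91$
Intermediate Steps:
$B{\left(K,O \right)} = \frac{1}{11}$ ($B{\left(K,O \right)} = \frac{1}{14 - 3} = \frac{1}{11}$)
$\left(-211 + B{\left(18,-15 \right)}\right) + 58 = \left(-211 + \frac{1}{11}\right) + 58 = - \frac{2320}{11} + 58 = - \frac{1682}{11}$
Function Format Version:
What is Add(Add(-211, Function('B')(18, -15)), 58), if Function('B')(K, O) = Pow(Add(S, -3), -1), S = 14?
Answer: Rational(-1682, 11) ≈ -152.91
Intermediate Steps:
Function('B')(K, O) = Rational(1, 11) (Function('B')(K, O) = Pow(Add(14, -3), -1) = Pow(11, -1) = Rational(1, 11))
Add(Add(-211, Function('B')(18, -15)), 58) = Add(Add(-211, Rational(1, 11)), 58) = Add(Rational(-2320, 11), 58) = Rational(-1682, 11)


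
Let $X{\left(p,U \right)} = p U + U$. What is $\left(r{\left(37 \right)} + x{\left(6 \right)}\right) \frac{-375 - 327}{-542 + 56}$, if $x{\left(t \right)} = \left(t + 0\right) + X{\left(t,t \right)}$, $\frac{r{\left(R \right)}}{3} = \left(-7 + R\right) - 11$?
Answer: $\frac{455}{3} \approx 151.67$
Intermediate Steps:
$r{\left(R \right)} = -54 + 3 R$ ($r{\left(R \right)} = 3 \left(\left(-7 + R\right) - 11\right) = 3 \left(-18 + R\right) = -54 + 3 R$)
$X{\left(p,U \right)} = U + U p$ ($X{\left(p,U \right)} = U p + U = U + U p$)
$x{\left(t \right)} = t + t \left(1 + t\right)$ ($x{\left(t \right)} = \left(t + 0\right) + t \left(1 + t\right) = t + t \left(1 + t\right)$)
$\left(r{\left(37 \right)} + x{\left(6 \right)}\right) \frac{-375 - 327}{-542 + 56} = \left(\left(-54 + 3 \cdot 37\right) + 6 \left(2 + 6\right)\right) \frac{-375 - 327}{-542 + 56} = \left(\left(-54 + 111\right) + 6 \cdot 8\right) \left(- \frac{702}{-486}\right) = \left(57 + 48\right) \left(\left(-702\right) \left(- \frac{1}{486}\right)\right) = 105 \cdot \frac{13}{9} = \frac{455}{3}$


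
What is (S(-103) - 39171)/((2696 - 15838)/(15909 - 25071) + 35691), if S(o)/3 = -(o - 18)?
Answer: -88889724/81753521 ≈ -1.0873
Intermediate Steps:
S(o) = 54 - 3*o (S(o) = 3*(-(o - 18)) = 3*(-(-18 + o)) = 3*(18 - o) = 54 - 3*o)
(S(-103) - 39171)/((2696 - 15838)/(15909 - 25071) + 35691) = ((54 - 3*(-103)) - 39171)/((2696 - 15838)/(15909 - 25071) + 35691) = ((54 + 309) - 39171)/(-13142/(-9162) + 35691) = (363 - 39171)/(-13142*(-1/9162) + 35691) = -38808/(6571/4581 + 35691) = -38808/163507042/4581 = -38808*4581/163507042 = -88889724/81753521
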